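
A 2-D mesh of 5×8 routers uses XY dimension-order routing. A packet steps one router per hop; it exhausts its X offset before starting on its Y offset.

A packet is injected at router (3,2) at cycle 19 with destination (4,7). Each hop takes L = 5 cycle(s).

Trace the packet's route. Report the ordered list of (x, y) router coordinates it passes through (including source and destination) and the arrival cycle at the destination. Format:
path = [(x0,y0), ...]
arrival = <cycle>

path = [(3,2), (4,2), (4,3), (4,4), (4,5), (4,6), (4,7)]
arrival = 49

t=19: at (3,2)
t=24: at (4,2) after E
t=29: at (4,3) after N
t=34: at (4,4) after N
t=39: at (4,5) after N
t=44: at (4,6) after N
t=49: at (4,7) after N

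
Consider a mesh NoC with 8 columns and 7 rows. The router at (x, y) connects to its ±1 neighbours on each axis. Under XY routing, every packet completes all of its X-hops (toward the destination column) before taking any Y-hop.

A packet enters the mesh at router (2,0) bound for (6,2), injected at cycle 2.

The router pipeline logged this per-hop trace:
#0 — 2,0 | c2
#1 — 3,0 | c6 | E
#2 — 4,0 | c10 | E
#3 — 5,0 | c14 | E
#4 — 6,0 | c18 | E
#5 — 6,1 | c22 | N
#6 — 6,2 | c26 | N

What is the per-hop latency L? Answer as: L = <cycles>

From hop 0 (2) to hop 1 (6): +4 cycles.
Each hop adds L, hence L = 4.

L = 4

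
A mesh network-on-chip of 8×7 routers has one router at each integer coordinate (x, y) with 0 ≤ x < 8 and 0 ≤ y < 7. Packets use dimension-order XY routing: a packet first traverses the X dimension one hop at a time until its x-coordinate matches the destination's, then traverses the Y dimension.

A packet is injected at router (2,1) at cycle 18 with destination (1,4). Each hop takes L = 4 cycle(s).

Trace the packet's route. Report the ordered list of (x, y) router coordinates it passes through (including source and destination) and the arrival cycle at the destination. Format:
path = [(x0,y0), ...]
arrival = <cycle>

path = [(2,1), (1,1), (1,2), (1,3), (1,4)]
arrival = 34

#0 — 2,1 | c18
#1 — 1,1 | c22 | W
#2 — 1,2 | c26 | N
#3 — 1,3 | c30 | N
#4 — 1,4 | c34 | N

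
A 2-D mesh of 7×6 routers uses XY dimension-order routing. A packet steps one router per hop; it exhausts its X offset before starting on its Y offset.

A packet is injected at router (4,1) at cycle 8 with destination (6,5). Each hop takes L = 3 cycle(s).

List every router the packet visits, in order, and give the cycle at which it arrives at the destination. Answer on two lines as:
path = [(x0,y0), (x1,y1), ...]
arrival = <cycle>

path = [(4,1), (5,1), (6,1), (6,2), (6,3), (6,4), (6,5)]
arrival = 26

#0 — 4,1 | c8
#1 — 5,1 | c11 | E
#2 — 6,1 | c14 | E
#3 — 6,2 | c17 | N
#4 — 6,3 | c20 | N
#5 — 6,4 | c23 | N
#6 — 6,5 | c26 | N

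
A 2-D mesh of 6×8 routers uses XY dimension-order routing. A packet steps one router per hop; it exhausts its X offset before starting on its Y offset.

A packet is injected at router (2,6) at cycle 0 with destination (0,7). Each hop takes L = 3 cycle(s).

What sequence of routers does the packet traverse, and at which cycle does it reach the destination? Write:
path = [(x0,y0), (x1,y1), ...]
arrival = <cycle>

  0. router=(2,6) cycle=0 (inject)
  1. router=(1,6) cycle=3 dir=W
  2. router=(0,6) cycle=6 dir=W
  3. router=(0,7) cycle=9 dir=N

path = [(2,6), (1,6), (0,6), (0,7)]
arrival = 9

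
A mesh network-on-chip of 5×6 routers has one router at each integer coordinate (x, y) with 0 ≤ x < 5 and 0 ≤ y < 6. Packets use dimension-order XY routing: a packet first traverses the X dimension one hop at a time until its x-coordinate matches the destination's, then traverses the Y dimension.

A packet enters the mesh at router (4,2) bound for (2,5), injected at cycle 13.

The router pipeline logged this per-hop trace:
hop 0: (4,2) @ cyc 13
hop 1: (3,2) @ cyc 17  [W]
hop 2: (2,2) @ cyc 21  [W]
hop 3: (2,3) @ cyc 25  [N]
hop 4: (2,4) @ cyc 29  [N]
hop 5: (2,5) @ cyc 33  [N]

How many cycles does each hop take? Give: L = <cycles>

L = 4

cyc[1] − cyc[0] = 17 − 13 = 4.
One hop costs L cycles, so L = 4.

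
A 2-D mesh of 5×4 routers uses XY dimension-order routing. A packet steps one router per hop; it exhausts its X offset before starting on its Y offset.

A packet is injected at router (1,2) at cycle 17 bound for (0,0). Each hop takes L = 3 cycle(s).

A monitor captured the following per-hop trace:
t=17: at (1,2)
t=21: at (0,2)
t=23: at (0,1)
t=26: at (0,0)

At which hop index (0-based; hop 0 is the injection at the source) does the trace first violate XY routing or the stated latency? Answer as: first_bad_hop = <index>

check 1→ d=(-1,0) cyc+4: BAD: Δcyc=4≠L

first_bad_hop = 1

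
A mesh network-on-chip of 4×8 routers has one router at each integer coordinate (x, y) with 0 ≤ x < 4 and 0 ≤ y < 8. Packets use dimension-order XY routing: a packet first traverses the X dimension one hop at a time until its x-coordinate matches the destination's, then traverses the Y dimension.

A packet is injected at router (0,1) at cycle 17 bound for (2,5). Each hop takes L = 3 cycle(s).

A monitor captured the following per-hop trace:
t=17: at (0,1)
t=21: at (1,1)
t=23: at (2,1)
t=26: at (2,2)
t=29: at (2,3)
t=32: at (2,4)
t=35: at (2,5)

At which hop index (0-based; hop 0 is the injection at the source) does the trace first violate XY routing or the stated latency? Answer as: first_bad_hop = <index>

check 1→ d=(1,0) cyc+4: BAD: Δcyc=4≠L

first_bad_hop = 1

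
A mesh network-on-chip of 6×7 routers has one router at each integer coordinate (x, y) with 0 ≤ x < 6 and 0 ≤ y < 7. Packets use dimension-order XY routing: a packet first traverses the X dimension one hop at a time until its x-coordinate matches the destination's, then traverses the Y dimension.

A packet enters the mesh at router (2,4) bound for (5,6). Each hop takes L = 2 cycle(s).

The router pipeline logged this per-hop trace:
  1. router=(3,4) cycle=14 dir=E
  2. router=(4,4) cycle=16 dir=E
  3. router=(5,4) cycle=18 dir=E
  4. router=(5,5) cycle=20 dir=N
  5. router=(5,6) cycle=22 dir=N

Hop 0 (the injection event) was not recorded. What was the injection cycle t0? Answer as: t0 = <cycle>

Hop 1 reached at cycle 14; hop k is at t0 + k·L.
Therefore t0 = 14 − L = 12.

t0 = 12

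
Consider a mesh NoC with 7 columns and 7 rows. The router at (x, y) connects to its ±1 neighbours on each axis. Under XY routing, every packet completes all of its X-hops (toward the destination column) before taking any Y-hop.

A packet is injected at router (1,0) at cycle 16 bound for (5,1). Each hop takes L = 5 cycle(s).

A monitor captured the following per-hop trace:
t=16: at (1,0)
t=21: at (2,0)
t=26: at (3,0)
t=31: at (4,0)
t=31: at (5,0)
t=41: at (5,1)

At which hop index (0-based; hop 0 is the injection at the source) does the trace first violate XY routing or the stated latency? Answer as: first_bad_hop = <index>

first_bad_hop = 4

[1] (+1,+0) / 5c ⇒ ok
[2] (+1,+0) / 5c ⇒ ok
[3] (+1,+0) / 5c ⇒ ok
[4] (+1,+0) / 0c ⇒ BAD: Δcyc=0≠L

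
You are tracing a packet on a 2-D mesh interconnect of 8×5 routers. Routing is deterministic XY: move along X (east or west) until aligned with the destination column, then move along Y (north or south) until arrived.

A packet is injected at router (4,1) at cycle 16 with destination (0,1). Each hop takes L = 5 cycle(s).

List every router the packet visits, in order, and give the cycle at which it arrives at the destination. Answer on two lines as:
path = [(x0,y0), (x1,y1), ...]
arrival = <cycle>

  0. router=(4,1) cycle=16 (inject)
  1. router=(3,1) cycle=21 dir=W
  2. router=(2,1) cycle=26 dir=W
  3. router=(1,1) cycle=31 dir=W
  4. router=(0,1) cycle=36 dir=W

path = [(4,1), (3,1), (2,1), (1,1), (0,1)]
arrival = 36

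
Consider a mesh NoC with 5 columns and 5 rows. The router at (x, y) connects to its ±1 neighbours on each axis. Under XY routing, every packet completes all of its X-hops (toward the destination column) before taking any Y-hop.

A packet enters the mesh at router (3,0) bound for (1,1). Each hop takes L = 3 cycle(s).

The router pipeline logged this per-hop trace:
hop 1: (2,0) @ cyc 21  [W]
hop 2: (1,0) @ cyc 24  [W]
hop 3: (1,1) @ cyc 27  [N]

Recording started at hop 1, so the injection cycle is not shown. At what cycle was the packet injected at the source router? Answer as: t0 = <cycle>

cyc[1] = 21 and cyc[k] = t0 + k·L for every k.
Subtract one hop: t0 = 21 − 3 = 18.

t0 = 18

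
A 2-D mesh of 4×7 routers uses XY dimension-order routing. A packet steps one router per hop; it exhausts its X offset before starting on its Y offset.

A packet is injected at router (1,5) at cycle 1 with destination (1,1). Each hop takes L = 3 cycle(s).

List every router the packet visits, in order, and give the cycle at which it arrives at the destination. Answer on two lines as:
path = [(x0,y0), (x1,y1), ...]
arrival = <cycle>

path = [(1,5), (1,4), (1,3), (1,2), (1,1)]
arrival = 13

t=1: at (1,5)
t=4: at (1,4) after S
t=7: at (1,3) after S
t=10: at (1,2) after S
t=13: at (1,1) after S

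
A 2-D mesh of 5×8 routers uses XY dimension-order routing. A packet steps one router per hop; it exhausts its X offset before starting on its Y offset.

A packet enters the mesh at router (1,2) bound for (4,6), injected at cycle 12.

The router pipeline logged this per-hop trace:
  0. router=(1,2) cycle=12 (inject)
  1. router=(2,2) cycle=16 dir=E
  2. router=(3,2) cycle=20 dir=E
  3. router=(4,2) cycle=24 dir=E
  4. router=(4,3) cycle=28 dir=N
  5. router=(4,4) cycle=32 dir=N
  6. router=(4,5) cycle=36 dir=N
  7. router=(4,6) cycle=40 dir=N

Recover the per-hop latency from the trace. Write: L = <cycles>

Between hops 0 and 1 the cycle counter advances 16 − 12 = 4.
One hop costs L cycles, so L = 4.

L = 4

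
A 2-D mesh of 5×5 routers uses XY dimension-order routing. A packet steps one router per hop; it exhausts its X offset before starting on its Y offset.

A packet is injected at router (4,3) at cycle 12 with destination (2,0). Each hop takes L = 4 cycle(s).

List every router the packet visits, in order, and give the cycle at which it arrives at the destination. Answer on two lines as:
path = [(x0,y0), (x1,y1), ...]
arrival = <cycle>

path = [(4,3), (3,3), (2,3), (2,2), (2,1), (2,0)]
arrival = 32

#0 — 4,3 | c12
#1 — 3,3 | c16 | W
#2 — 2,3 | c20 | W
#3 — 2,2 | c24 | S
#4 — 2,1 | c28 | S
#5 — 2,0 | c32 | S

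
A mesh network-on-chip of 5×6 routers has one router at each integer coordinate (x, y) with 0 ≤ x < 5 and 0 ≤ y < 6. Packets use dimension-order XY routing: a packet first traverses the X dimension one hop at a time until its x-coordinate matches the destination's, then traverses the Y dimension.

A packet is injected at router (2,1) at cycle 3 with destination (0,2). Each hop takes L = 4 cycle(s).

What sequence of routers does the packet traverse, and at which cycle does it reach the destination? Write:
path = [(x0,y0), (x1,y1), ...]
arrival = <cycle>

hop 0: (2,1) @ cyc 3
hop 1: (1,1) @ cyc 7  [W]
hop 2: (0,1) @ cyc 11  [W]
hop 3: (0,2) @ cyc 15  [N]

path = [(2,1), (1,1), (0,1), (0,2)]
arrival = 15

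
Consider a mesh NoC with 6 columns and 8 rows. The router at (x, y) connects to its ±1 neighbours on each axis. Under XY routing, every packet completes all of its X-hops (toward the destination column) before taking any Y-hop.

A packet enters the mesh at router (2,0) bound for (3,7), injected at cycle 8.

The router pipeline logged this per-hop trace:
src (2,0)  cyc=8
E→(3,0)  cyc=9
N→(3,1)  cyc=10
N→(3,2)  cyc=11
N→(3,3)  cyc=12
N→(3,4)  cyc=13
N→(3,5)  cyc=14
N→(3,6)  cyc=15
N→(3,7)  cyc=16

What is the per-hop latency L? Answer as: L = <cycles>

L = 1

Between hops 0 and 1 the cycle counter advances 9 − 8 = 1.
Each hop adds L, hence L = 1.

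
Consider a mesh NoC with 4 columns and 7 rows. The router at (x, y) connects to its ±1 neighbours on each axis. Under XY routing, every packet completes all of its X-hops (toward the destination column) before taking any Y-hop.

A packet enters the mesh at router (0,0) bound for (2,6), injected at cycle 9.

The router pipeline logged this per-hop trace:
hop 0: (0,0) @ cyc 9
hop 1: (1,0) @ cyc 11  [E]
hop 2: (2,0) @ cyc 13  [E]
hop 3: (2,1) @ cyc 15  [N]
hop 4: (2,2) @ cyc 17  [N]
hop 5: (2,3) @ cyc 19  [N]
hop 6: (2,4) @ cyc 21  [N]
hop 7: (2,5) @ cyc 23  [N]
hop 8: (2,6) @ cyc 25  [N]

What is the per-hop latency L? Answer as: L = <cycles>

L = 2

From hop 0 (9) to hop 1 (11): +2 cycles.
Per-hop latency L = Δcyc = 2.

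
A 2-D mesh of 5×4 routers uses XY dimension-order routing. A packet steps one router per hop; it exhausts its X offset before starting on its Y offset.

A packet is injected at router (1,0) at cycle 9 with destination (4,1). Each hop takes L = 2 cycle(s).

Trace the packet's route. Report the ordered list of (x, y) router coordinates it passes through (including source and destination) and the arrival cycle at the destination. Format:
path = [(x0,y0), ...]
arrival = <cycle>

path = [(1,0), (2,0), (3,0), (4,0), (4,1)]
arrival = 17

src (1,0)  cyc=9
E→(2,0)  cyc=11
E→(3,0)  cyc=13
E→(4,0)  cyc=15
N→(4,1)  cyc=17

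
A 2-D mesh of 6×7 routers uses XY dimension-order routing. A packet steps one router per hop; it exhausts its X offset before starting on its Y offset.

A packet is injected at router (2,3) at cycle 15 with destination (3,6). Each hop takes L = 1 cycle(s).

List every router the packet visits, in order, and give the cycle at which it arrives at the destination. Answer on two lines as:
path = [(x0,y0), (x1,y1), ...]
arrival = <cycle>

#0 — 2,3 | c15
#1 — 3,3 | c16 | E
#2 — 3,4 | c17 | N
#3 — 3,5 | c18 | N
#4 — 3,6 | c19 | N

path = [(2,3), (3,3), (3,4), (3,5), (3,6)]
arrival = 19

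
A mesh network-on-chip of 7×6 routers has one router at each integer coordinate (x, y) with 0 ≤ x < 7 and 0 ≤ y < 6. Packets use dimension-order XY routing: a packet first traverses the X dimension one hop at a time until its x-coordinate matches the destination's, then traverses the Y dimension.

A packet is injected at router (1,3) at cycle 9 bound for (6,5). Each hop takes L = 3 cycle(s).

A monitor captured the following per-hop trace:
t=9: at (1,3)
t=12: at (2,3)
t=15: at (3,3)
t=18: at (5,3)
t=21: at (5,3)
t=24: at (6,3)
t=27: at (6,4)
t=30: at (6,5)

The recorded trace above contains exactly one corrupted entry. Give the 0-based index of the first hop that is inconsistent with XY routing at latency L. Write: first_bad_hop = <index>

check 1→ d=(1,0) cyc+3: ok
check 2→ d=(1,0) cyc+3: ok
check 3→ d=(2,0) cyc+3: BAD: non-unit step

first_bad_hop = 3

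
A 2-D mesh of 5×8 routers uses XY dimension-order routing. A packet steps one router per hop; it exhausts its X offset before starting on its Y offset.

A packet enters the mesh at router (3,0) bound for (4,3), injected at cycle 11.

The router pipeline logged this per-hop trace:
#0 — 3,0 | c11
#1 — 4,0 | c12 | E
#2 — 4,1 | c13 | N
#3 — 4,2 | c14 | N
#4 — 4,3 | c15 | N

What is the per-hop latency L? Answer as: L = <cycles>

L = 1

cyc[1] − cyc[0] = 12 − 11 = 1.
One hop costs L cycles, so L = 1.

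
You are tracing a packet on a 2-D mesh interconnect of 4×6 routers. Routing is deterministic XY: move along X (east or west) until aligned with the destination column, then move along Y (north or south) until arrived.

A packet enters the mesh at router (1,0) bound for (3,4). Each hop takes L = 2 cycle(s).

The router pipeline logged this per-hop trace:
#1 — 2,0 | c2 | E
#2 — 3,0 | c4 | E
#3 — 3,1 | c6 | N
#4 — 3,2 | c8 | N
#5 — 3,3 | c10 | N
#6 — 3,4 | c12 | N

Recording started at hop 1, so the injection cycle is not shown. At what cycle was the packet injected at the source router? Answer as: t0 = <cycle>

Hop 1 reached at cycle 2; hop k is at t0 + k·L.
t0 = cyc[1] − L = 2 − 2 = 0.

t0 = 0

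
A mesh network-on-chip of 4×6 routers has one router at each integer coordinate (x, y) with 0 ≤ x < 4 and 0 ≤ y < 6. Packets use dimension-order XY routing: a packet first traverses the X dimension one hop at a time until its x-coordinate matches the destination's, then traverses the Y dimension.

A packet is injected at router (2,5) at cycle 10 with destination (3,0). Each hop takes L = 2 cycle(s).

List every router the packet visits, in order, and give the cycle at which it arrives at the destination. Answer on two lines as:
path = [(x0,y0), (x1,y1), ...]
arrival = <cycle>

src (2,5)  cyc=10
E→(3,5)  cyc=12
S→(3,4)  cyc=14
S→(3,3)  cyc=16
S→(3,2)  cyc=18
S→(3,1)  cyc=20
S→(3,0)  cyc=22

path = [(2,5), (3,5), (3,4), (3,3), (3,2), (3,1), (3,0)]
arrival = 22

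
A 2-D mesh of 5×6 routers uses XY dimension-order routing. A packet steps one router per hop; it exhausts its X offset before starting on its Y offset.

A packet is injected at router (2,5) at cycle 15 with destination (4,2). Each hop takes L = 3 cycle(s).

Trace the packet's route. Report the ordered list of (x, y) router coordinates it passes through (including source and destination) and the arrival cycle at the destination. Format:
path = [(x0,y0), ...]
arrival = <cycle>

path = [(2,5), (3,5), (4,5), (4,4), (4,3), (4,2)]
arrival = 30

#0 — 2,5 | c15
#1 — 3,5 | c18 | E
#2 — 4,5 | c21 | E
#3 — 4,4 | c24 | S
#4 — 4,3 | c27 | S
#5 — 4,2 | c30 | S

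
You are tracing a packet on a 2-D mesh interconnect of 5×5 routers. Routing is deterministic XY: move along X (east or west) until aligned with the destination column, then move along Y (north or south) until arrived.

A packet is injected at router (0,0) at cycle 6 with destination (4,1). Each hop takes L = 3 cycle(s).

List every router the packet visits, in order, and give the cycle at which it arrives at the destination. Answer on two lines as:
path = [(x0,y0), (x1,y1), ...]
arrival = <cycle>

t=6: at (0,0)
t=9: at (1,0) after E
t=12: at (2,0) after E
t=15: at (3,0) after E
t=18: at (4,0) after E
t=21: at (4,1) after N

path = [(0,0), (1,0), (2,0), (3,0), (4,0), (4,1)]
arrival = 21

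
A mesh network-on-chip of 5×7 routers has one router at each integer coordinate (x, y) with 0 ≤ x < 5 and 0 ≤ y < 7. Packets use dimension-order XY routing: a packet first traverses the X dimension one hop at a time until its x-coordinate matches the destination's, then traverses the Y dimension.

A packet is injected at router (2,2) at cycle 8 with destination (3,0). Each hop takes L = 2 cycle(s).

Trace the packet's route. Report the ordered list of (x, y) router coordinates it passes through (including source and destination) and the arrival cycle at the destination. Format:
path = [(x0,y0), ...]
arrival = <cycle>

path = [(2,2), (3,2), (3,1), (3,0)]
arrival = 14

  0. router=(2,2) cycle=8 (inject)
  1. router=(3,2) cycle=10 dir=E
  2. router=(3,1) cycle=12 dir=S
  3. router=(3,0) cycle=14 dir=S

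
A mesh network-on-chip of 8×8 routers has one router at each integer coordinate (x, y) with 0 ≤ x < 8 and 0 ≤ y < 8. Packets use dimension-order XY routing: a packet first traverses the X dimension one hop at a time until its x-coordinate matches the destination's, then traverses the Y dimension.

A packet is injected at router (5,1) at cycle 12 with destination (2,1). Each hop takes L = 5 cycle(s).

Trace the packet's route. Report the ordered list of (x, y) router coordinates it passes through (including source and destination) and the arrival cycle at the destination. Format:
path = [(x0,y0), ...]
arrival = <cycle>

src (5,1)  cyc=12
W→(4,1)  cyc=17
W→(3,1)  cyc=22
W→(2,1)  cyc=27

path = [(5,1), (4,1), (3,1), (2,1)]
arrival = 27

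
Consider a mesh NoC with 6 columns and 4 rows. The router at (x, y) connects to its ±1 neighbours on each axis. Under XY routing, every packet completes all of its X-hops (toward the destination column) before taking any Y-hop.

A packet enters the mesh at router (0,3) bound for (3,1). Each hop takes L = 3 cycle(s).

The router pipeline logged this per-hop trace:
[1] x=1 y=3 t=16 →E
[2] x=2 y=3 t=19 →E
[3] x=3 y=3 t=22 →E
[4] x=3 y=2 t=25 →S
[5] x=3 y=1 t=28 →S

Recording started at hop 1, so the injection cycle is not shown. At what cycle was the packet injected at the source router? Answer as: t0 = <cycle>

Hop 1 reached at cycle 16; hop k is at t0 + k·L.
t0 = cyc[1] − L = 16 − 3 = 13.

t0 = 13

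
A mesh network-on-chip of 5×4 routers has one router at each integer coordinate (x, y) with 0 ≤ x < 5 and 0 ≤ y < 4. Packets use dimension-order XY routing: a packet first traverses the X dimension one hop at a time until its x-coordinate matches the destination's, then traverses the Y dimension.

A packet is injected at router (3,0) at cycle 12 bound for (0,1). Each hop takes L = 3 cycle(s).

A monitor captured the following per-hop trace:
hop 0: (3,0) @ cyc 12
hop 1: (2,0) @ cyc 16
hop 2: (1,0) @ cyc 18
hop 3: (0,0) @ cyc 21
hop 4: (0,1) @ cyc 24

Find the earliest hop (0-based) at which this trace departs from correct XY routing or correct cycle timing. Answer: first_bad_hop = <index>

[1] (-1,+0) / 4c ⇒ BAD: Δcyc=4≠L

first_bad_hop = 1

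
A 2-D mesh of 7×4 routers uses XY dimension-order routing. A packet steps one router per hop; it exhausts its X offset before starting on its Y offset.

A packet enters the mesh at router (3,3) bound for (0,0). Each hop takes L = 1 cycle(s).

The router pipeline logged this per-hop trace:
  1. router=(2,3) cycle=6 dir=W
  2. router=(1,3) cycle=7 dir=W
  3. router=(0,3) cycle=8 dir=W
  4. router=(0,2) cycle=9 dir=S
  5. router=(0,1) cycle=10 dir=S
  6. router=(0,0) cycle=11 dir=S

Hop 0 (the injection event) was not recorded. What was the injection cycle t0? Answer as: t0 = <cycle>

cyc[1] = 6 and cyc[k] = t0 + k·L for every k.
So t0 = 6 − 1·1 = 5.

t0 = 5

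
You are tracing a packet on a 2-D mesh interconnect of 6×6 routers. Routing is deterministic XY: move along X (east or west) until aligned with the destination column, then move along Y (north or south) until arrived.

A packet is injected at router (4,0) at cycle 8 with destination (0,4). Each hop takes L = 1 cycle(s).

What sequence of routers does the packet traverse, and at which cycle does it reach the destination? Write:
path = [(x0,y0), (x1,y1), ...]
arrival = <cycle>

  0. router=(4,0) cycle=8 (inject)
  1. router=(3,0) cycle=9 dir=W
  2. router=(2,0) cycle=10 dir=W
  3. router=(1,0) cycle=11 dir=W
  4. router=(0,0) cycle=12 dir=W
  5. router=(0,1) cycle=13 dir=N
  6. router=(0,2) cycle=14 dir=N
  7. router=(0,3) cycle=15 dir=N
  8. router=(0,4) cycle=16 dir=N

path = [(4,0), (3,0), (2,0), (1,0), (0,0), (0,1), (0,2), (0,3), (0,4)]
arrival = 16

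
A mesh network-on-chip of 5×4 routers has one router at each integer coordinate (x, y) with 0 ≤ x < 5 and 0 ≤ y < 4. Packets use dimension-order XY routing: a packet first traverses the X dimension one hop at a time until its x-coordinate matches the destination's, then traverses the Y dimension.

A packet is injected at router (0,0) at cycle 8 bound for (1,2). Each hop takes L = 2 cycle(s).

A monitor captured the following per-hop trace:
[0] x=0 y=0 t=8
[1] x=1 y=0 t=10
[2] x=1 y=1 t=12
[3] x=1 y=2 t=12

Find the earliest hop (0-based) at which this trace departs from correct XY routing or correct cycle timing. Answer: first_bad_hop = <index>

first_bad_hop = 3

hop 1: step (+1,+0), +2 cyc — ok
hop 2: step (+0,+1), +2 cyc — ok
hop 3: step (+0,+1), +0 cyc — BAD: Δcyc=0≠L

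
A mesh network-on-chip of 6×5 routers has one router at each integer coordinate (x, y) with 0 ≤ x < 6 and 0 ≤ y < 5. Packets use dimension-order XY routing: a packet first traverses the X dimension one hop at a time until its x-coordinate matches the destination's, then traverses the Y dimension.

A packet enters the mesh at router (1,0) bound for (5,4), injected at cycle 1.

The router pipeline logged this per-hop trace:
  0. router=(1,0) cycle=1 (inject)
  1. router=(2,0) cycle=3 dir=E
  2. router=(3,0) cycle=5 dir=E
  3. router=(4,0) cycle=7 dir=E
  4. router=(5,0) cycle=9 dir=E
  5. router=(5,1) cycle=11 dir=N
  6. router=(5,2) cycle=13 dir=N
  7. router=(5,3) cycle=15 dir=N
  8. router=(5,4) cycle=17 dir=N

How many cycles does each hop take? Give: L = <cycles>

L = 2

cyc[1] − cyc[0] = 3 − 1 = 2.
That increment is L by definition: L = 2.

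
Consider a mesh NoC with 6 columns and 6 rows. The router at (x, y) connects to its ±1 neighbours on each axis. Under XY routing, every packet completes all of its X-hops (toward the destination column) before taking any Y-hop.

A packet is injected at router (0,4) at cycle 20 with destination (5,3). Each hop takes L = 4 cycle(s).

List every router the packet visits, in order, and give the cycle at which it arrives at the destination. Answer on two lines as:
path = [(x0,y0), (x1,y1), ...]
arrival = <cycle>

src (0,4)  cyc=20
E→(1,4)  cyc=24
E→(2,4)  cyc=28
E→(3,4)  cyc=32
E→(4,4)  cyc=36
E→(5,4)  cyc=40
S→(5,3)  cyc=44

path = [(0,4), (1,4), (2,4), (3,4), (4,4), (5,4), (5,3)]
arrival = 44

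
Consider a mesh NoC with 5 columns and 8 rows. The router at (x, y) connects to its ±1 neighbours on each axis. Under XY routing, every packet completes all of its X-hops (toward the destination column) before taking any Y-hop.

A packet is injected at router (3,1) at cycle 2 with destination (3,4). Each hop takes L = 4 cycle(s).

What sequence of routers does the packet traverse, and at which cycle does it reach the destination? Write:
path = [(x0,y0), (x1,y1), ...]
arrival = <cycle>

src (3,1)  cyc=2
N→(3,2)  cyc=6
N→(3,3)  cyc=10
N→(3,4)  cyc=14

path = [(3,1), (3,2), (3,3), (3,4)]
arrival = 14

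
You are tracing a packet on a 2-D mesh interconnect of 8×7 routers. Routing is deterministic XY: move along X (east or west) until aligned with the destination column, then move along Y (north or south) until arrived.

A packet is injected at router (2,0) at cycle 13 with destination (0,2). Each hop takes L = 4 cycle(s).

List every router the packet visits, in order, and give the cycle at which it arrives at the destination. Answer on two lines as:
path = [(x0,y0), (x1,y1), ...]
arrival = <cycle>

#0 — 2,0 | c13
#1 — 1,0 | c17 | W
#2 — 0,0 | c21 | W
#3 — 0,1 | c25 | N
#4 — 0,2 | c29 | N

path = [(2,0), (1,0), (0,0), (0,1), (0,2)]
arrival = 29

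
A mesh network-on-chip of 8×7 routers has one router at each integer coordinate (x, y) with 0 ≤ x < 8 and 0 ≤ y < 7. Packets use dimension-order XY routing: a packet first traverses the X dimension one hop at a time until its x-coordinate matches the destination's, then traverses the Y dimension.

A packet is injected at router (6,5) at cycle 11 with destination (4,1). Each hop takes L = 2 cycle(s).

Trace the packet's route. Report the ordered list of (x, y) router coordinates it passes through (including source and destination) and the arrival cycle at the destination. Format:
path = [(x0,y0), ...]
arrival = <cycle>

  0. router=(6,5) cycle=11 (inject)
  1. router=(5,5) cycle=13 dir=W
  2. router=(4,5) cycle=15 dir=W
  3. router=(4,4) cycle=17 dir=S
  4. router=(4,3) cycle=19 dir=S
  5. router=(4,2) cycle=21 dir=S
  6. router=(4,1) cycle=23 dir=S

path = [(6,5), (5,5), (4,5), (4,4), (4,3), (4,2), (4,1)]
arrival = 23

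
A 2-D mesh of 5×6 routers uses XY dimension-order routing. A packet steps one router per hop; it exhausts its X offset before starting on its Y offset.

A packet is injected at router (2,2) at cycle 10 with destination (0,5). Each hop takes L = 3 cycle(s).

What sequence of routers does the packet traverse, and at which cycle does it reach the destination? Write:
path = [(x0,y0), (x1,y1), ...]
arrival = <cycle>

path = [(2,2), (1,2), (0,2), (0,3), (0,4), (0,5)]
arrival = 25

src (2,2)  cyc=10
W→(1,2)  cyc=13
W→(0,2)  cyc=16
N→(0,3)  cyc=19
N→(0,4)  cyc=22
N→(0,5)  cyc=25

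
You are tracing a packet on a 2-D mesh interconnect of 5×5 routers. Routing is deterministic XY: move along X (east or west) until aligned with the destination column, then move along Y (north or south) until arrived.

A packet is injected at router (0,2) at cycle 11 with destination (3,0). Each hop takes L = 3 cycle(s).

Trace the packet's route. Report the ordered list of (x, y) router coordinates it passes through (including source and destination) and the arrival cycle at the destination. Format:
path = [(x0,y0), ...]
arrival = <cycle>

t=11: at (0,2)
t=14: at (1,2) after E
t=17: at (2,2) after E
t=20: at (3,2) after E
t=23: at (3,1) after S
t=26: at (3,0) after S

path = [(0,2), (1,2), (2,2), (3,2), (3,1), (3,0)]
arrival = 26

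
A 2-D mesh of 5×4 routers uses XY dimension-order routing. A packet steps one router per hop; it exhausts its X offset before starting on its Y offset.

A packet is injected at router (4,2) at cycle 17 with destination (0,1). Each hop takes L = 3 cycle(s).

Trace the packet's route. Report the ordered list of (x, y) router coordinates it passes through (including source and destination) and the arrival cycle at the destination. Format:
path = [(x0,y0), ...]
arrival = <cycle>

path = [(4,2), (3,2), (2,2), (1,2), (0,2), (0,1)]
arrival = 32

[0] x=4 y=2 t=17
[1] x=3 y=2 t=20 →W
[2] x=2 y=2 t=23 →W
[3] x=1 y=2 t=26 →W
[4] x=0 y=2 t=29 →W
[5] x=0 y=1 t=32 →S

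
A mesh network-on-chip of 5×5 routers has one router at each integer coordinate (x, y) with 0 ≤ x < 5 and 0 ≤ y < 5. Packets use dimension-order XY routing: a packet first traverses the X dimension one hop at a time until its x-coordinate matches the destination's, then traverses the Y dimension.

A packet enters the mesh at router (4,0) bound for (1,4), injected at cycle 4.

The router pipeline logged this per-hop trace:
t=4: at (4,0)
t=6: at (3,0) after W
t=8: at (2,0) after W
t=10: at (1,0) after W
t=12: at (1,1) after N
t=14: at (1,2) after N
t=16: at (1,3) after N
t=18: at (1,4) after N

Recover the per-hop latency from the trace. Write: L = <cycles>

From hop 0 (4) to hop 1 (6): +2 cycles.
One hop costs L cycles, so L = 2.

L = 2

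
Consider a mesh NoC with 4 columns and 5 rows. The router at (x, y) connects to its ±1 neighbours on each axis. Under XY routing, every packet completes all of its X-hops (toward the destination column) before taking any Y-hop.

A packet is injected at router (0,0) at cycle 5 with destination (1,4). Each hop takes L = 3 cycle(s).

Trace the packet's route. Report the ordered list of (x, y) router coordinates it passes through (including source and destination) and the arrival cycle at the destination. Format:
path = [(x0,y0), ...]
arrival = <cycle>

path = [(0,0), (1,0), (1,1), (1,2), (1,3), (1,4)]
arrival = 20

#0 — 0,0 | c5
#1 — 1,0 | c8 | E
#2 — 1,1 | c11 | N
#3 — 1,2 | c14 | N
#4 — 1,3 | c17 | N
#5 — 1,4 | c20 | N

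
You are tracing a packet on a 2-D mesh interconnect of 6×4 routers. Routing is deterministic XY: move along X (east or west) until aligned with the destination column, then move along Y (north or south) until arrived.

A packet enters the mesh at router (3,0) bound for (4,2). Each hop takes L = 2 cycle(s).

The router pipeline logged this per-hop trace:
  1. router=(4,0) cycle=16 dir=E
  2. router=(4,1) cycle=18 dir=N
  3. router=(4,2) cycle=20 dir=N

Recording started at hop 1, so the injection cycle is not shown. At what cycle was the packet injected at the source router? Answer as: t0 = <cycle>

Hop 1 reached at cycle 16; hop k is at t0 + k·L.
t0 = cyc[1] − L = 16 − 2 = 14.

t0 = 14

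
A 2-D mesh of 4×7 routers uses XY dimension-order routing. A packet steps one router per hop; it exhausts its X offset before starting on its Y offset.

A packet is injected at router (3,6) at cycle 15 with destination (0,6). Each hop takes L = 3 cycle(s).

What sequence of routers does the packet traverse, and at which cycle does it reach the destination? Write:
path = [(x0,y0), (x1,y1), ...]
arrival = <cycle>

path = [(3,6), (2,6), (1,6), (0,6)]
arrival = 24

t=15: at (3,6)
t=18: at (2,6) after W
t=21: at (1,6) after W
t=24: at (0,6) after W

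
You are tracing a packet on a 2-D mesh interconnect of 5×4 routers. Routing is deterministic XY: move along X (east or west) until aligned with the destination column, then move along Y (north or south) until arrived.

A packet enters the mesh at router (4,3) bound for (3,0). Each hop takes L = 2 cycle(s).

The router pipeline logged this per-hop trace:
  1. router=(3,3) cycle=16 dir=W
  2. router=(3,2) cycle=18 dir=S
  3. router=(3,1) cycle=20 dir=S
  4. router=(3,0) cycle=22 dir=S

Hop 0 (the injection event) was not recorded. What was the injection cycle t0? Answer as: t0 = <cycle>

t0 = 14

At hop 1 the cycle is 16; in general cyc_k = t0 + kL.
t0 = cyc[1] − L = 16 − 2 = 14.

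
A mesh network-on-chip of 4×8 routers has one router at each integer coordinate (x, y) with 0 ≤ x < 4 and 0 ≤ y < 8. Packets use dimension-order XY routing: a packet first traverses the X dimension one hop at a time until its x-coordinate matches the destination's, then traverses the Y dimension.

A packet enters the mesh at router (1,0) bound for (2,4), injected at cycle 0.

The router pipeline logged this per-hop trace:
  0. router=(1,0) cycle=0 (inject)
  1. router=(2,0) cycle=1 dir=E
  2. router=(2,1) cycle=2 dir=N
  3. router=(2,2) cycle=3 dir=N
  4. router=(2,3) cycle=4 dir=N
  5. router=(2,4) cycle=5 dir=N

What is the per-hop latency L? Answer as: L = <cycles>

L = 1

Between hops 0 and 1 the cycle counter advances 1 − 0 = 1.
Each hop adds L, hence L = 1.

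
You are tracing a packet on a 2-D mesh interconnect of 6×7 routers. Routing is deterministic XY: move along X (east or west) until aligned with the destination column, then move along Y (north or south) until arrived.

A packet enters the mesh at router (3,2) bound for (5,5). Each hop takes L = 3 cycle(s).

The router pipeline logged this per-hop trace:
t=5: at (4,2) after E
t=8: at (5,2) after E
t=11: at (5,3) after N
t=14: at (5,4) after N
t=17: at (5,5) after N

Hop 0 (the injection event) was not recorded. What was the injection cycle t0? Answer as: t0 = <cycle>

t0 = 2

At hop 1 the cycle is 5; in general cyc_k = t0 + kL.
Subtract one hop: t0 = 5 − 3 = 2.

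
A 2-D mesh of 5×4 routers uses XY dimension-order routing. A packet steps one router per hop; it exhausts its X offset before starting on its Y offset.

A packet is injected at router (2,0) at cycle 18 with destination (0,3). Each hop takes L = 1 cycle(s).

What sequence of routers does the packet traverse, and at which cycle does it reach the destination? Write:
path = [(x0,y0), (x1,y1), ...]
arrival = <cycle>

  0. router=(2,0) cycle=18 (inject)
  1. router=(1,0) cycle=19 dir=W
  2. router=(0,0) cycle=20 dir=W
  3. router=(0,1) cycle=21 dir=N
  4. router=(0,2) cycle=22 dir=N
  5. router=(0,3) cycle=23 dir=N

path = [(2,0), (1,0), (0,0), (0,1), (0,2), (0,3)]
arrival = 23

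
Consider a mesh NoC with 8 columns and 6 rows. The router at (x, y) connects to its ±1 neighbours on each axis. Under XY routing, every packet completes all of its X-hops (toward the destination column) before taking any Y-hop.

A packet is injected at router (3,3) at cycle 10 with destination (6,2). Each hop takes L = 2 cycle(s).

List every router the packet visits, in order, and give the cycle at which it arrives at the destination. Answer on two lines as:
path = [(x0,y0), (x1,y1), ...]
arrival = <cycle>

path = [(3,3), (4,3), (5,3), (6,3), (6,2)]
arrival = 18

hop 0: (3,3) @ cyc 10
hop 1: (4,3) @ cyc 12  [E]
hop 2: (5,3) @ cyc 14  [E]
hop 3: (6,3) @ cyc 16  [E]
hop 4: (6,2) @ cyc 18  [S]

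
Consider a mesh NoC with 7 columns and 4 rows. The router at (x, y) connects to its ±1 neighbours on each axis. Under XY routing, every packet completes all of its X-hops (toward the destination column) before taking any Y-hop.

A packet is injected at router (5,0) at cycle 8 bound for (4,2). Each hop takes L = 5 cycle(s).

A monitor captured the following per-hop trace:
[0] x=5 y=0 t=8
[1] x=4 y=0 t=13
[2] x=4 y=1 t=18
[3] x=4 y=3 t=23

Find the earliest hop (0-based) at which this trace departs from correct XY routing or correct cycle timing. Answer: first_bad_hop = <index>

first_bad_hop = 3

[1] (-1,+0) / 5c ⇒ ok
[2] (+0,+1) / 5c ⇒ ok
[3] (+0,+2) / 5c ⇒ BAD: non-unit step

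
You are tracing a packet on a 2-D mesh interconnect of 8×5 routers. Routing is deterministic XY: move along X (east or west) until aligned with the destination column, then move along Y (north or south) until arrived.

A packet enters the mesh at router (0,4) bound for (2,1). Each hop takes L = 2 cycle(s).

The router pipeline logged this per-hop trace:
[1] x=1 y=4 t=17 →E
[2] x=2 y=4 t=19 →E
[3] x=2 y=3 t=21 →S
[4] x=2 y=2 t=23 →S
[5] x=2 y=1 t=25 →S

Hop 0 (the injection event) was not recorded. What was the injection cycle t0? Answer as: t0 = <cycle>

Hop 1 reached at cycle 17; hop k is at t0 + k·L.
Therefore t0 = 17 − L = 15.

t0 = 15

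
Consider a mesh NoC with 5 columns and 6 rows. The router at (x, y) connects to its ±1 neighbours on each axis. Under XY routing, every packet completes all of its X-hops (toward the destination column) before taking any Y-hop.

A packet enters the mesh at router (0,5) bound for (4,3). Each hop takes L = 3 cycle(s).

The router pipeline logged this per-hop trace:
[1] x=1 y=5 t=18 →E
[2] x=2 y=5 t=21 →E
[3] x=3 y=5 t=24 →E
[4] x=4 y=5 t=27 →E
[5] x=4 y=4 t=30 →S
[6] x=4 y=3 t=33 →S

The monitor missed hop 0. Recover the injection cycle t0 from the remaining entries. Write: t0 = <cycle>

cyc[1] = 18 and cyc[k] = t0 + k·L for every k.
t0 = cyc[1] − L = 18 − 3 = 15.

t0 = 15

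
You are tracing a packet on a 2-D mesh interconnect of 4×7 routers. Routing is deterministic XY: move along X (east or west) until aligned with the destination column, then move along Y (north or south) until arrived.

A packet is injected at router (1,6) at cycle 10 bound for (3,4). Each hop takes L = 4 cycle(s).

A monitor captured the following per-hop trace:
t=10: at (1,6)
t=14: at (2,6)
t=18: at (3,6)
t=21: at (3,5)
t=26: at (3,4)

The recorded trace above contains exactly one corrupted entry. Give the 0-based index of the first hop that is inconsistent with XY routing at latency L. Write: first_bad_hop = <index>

check 1→ d=(1,0) cyc+4: ok
check 2→ d=(1,0) cyc+4: ok
check 3→ d=(0,-1) cyc+3: BAD: Δcyc=3≠L

first_bad_hop = 3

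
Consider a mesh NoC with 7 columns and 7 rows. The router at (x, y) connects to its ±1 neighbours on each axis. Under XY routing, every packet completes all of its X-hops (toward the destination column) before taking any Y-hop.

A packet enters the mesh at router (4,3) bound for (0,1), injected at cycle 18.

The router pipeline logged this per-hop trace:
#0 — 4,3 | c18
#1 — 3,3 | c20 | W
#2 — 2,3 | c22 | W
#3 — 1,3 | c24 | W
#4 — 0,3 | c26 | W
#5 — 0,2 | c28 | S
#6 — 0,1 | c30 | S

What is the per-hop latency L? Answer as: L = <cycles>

L = 2

From hop 0 (18) to hop 1 (20): +2 cycles.
One hop costs L cycles, so L = 2.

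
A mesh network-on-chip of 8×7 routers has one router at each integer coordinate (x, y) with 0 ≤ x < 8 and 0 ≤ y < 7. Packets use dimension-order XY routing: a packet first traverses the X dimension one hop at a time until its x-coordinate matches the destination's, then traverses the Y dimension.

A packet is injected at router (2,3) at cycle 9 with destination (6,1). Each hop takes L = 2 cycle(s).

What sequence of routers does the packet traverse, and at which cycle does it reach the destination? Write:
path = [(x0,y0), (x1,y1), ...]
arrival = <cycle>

path = [(2,3), (3,3), (4,3), (5,3), (6,3), (6,2), (6,1)]
arrival = 21

[0] x=2 y=3 t=9
[1] x=3 y=3 t=11 →E
[2] x=4 y=3 t=13 →E
[3] x=5 y=3 t=15 →E
[4] x=6 y=3 t=17 →E
[5] x=6 y=2 t=19 →S
[6] x=6 y=1 t=21 →S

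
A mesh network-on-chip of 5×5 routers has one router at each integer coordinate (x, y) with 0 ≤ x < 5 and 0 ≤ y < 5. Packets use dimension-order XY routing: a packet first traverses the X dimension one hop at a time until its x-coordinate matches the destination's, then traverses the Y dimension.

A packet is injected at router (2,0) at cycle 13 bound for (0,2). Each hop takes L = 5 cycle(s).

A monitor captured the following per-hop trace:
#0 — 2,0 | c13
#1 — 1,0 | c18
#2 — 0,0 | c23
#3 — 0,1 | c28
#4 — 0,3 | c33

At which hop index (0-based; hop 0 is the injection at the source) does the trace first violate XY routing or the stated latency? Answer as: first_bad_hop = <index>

check 1→ d=(-1,0) cyc+5: ok
check 2→ d=(-1,0) cyc+5: ok
check 3→ d=(0,1) cyc+5: ok
check 4→ d=(0,2) cyc+5: BAD: non-unit step

first_bad_hop = 4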